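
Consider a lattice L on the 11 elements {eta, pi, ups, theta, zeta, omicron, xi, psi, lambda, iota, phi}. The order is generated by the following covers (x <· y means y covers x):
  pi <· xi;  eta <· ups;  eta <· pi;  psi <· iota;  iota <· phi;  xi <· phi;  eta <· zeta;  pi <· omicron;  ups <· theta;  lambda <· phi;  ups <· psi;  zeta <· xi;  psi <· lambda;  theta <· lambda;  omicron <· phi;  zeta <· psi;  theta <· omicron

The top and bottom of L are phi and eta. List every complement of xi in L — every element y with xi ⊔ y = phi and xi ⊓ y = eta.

theta, ups

Need y with xi ∨ y = phi and xi ∧ y = eta.
Checking each element gives: theta, ups.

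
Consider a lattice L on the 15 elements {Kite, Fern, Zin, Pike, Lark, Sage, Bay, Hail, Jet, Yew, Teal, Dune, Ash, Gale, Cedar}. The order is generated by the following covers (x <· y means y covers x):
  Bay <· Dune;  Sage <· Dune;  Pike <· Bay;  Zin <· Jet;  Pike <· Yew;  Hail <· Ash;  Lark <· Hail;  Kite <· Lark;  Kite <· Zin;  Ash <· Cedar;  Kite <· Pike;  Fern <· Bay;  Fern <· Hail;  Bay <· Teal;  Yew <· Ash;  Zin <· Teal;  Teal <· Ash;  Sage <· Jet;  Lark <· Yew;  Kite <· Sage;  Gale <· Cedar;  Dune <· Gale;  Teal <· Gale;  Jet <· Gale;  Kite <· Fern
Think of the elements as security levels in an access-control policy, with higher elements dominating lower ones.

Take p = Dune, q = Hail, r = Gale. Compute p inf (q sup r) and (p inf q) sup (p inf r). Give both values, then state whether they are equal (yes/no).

q sup r = Cedar, so p inf (q sup r) = Dune inf Cedar = Dune.
p inf q = Fern and p inf r = Dune, so (p inf q) sup (p inf r) = Fern sup Dune = Dune.
Equal: yes.

Dune; Dune; yes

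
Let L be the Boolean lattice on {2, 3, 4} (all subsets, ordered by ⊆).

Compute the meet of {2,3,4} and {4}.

{4}

Under ⊆, meet is intersection: {2,3,4} ∩ {4} = {4}.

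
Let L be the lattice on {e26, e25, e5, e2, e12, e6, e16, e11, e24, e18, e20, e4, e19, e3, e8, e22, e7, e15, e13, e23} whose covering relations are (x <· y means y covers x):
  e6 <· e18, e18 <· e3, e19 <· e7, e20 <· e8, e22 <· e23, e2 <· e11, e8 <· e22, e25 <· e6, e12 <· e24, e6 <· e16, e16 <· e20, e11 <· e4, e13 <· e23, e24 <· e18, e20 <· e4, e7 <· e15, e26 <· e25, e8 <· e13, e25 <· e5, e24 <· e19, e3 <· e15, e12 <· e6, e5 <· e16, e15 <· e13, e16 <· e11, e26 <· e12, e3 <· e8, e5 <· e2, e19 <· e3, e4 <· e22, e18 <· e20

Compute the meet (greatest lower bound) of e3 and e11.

Common lower bounds of {e3, e11}: e12, e25, e26, e6.
The greatest among these is e6.

e6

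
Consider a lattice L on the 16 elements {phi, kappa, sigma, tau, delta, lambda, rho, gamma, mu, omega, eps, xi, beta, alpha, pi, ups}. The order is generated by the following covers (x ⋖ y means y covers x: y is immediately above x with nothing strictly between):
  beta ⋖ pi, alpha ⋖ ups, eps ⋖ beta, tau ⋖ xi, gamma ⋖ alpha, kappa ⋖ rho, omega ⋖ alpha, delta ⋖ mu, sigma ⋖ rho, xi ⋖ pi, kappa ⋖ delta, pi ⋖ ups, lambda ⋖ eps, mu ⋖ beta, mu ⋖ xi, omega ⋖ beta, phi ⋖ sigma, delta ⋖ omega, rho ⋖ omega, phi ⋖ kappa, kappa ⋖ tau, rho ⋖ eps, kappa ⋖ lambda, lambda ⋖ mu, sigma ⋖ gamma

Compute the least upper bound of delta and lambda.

Common upper bounds of {delta, lambda}: beta, mu, pi, ups, xi.
The least among these is mu.

mu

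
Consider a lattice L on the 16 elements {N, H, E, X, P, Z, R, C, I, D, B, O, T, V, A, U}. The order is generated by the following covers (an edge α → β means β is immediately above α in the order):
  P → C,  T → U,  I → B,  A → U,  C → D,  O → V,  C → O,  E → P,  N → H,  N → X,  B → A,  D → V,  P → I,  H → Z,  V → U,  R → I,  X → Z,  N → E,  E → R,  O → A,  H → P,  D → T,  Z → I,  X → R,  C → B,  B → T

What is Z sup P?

Common upper bounds of {Z, P}: A, B, I, T, U.
The least among these is I.

I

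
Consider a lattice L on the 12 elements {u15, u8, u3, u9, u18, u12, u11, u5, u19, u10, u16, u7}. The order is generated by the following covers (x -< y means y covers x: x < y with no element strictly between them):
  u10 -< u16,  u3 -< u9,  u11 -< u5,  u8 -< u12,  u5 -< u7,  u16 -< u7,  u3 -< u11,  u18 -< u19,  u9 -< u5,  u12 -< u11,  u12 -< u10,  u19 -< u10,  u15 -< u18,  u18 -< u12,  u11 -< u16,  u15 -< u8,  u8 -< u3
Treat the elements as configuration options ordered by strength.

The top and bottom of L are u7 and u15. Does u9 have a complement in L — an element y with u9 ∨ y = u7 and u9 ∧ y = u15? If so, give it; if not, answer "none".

Need y with u9 ∨ y = u7 and u9 ∧ y = u15.
Checking each element gives: u19.

u19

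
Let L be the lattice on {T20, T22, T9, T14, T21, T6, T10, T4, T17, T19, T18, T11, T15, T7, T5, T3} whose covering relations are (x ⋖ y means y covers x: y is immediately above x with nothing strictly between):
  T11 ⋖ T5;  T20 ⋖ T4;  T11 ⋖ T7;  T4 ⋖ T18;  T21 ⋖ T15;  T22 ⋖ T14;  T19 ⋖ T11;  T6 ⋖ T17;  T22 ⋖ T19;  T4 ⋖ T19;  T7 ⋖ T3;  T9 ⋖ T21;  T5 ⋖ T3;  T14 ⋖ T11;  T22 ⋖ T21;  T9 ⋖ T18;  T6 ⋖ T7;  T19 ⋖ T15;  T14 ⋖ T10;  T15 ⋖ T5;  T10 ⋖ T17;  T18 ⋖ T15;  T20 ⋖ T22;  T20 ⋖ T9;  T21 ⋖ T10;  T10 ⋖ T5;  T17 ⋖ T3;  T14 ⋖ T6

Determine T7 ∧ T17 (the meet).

Common lower bounds of {T7, T17}: T14, T20, T22, T6.
The greatest among these is T6.

T6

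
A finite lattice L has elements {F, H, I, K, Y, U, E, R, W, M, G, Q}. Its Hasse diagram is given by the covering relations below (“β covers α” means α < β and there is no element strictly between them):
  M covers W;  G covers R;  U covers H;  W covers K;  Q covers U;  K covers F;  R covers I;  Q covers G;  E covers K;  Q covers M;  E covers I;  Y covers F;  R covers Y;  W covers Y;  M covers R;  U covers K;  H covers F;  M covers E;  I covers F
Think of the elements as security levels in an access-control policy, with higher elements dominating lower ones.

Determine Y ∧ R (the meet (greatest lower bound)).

Y

Common lower bounds of {Y, R}: F, Y.
The greatest among these is Y.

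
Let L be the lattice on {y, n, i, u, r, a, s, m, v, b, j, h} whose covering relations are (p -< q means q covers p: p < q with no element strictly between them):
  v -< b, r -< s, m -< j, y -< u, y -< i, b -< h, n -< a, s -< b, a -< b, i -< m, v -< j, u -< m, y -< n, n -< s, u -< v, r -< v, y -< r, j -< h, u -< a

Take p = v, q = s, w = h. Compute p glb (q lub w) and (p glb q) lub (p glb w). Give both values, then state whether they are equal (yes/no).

v; v; yes

q lub w = h, so p glb (q lub w) = v glb h = v.
p glb q = r and p glb w = v, so (p glb q) lub (p glb w) = r lub v = v.
Equal: yes.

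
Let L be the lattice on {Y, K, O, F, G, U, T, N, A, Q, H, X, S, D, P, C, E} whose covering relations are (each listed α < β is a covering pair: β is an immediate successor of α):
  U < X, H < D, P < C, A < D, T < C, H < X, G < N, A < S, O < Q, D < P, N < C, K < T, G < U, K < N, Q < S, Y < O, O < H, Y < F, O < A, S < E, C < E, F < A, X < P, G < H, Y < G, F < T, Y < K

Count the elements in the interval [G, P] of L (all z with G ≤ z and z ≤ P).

6

The interval [G, P] = {D, G, H, P, U, X}, which has 6 elements.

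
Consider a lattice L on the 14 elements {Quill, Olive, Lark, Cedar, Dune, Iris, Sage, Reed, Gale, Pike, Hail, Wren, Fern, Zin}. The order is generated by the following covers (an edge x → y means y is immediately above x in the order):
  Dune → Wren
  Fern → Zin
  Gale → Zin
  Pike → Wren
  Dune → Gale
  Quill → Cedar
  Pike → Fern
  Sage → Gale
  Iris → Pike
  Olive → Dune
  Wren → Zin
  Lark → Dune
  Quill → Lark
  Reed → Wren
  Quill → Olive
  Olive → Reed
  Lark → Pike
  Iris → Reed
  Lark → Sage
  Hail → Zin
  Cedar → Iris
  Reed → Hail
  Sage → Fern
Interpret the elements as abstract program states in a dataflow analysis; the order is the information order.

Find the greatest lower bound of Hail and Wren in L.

Reed

Common lower bounds of {Hail, Wren}: Cedar, Iris, Olive, Quill, Reed.
The greatest among these is Reed.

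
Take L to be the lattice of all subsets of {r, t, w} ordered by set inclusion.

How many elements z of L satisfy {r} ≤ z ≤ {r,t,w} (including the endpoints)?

4

The interval [{r}, {r,t,w}] = {{r,t,w}, {r,t}, {r,w}, {r}}, which has 4 elements.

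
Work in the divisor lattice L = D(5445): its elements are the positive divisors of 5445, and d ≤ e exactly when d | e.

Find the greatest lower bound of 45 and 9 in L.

9

Common lower bounds of {45, 9}: 1, 3, 9.
The greatest among these is 9.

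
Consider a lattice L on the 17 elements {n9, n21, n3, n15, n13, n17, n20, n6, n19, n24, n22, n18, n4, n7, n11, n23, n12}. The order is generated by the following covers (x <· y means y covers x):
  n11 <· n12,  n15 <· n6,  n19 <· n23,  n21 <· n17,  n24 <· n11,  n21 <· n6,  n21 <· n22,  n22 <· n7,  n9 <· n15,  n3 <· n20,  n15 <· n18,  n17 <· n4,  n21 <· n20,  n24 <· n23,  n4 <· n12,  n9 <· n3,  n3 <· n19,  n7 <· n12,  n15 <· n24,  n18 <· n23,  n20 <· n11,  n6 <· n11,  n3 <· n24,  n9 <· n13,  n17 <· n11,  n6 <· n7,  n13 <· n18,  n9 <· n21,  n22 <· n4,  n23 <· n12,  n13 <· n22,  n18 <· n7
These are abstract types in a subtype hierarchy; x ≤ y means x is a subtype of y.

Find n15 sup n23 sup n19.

n23

Common upper bounds of {n15, n23, n19}: n12, n23.
The least among these is n23.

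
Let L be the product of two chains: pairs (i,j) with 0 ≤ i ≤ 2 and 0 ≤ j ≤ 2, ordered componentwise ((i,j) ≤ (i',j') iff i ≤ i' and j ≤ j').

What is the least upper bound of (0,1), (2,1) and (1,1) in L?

In a product of chains, the join is componentwise max, giving (2,1).

(2,1)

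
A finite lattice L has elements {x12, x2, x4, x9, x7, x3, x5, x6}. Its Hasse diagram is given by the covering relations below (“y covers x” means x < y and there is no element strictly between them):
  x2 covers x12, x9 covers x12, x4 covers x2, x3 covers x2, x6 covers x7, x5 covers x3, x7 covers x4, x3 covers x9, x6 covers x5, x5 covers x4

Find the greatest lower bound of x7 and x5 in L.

Common lower bounds of {x7, x5}: x12, x2, x4.
The greatest among these is x4.

x4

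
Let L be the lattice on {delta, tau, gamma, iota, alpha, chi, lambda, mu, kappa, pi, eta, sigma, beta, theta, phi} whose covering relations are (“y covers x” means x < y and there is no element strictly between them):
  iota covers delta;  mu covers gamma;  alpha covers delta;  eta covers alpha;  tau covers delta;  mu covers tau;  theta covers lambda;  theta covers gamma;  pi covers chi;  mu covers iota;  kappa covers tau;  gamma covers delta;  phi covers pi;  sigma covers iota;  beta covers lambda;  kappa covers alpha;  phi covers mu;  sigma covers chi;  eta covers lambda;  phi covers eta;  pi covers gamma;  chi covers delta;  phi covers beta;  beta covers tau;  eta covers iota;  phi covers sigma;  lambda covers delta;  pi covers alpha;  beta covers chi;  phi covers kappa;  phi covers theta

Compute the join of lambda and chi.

Common upper bounds of {lambda, chi}: beta, phi.
The least among these is beta.

beta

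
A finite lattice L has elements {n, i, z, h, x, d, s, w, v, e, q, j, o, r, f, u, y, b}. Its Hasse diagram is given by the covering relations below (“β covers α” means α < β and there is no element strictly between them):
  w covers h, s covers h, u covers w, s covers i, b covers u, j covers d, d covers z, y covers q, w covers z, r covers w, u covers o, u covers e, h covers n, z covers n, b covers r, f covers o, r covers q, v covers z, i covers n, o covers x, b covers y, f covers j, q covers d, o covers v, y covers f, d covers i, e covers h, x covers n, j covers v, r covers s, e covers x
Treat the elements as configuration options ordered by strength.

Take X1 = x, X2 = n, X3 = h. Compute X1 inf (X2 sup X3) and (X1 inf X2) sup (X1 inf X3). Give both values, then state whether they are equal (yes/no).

n; n; yes

X2 sup X3 = h, so X1 inf (X2 sup X3) = x inf h = n.
X1 inf X2 = n and X1 inf X3 = n, so (X1 inf X2) sup (X1 inf X3) = n sup n = n.
Equal: yes.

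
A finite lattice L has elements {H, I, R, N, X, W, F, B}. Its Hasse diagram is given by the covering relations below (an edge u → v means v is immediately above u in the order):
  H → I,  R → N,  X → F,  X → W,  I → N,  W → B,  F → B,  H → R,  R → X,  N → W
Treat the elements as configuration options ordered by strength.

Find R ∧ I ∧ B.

Common lower bounds of {R, I, B}: H.
The greatest among these is H.

H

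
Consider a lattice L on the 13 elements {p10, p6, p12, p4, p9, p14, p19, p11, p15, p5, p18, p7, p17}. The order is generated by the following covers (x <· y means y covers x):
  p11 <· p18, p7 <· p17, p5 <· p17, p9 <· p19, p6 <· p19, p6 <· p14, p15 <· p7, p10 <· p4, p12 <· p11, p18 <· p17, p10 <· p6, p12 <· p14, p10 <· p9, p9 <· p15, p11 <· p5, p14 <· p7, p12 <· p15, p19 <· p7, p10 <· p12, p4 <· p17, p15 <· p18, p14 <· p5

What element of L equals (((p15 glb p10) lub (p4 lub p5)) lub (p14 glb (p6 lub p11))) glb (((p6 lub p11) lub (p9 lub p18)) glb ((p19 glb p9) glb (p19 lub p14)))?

p15 ∧ p10 = p10
p4 ∨ p5 = p17
p10 ∨ p17 = p17
p6 ∨ p11 = p5
p14 ∧ p5 = p14
p17 ∨ p14 = p17
p6 ∨ p11 = p5
p9 ∨ p18 = p18
p5 ∨ p18 = p17
p19 ∧ p9 = p9
p19 ∨ p14 = p7
p9 ∧ p7 = p9
p17 ∧ p9 = p9
p17 ∧ p9 = p9

p9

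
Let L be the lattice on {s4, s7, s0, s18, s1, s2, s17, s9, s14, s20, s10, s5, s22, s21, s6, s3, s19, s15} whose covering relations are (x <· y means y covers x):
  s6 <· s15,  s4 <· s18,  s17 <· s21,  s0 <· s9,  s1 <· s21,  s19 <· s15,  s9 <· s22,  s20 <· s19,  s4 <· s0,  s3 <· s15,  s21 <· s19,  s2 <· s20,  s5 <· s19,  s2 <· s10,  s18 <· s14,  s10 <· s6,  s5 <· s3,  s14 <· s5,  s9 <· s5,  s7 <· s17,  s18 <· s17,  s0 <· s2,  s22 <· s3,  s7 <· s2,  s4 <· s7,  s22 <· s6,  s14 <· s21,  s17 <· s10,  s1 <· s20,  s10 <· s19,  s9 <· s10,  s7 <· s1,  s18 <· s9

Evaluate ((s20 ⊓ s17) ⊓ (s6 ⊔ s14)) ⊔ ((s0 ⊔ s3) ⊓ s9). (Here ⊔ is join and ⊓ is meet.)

s10

s20 ∧ s17 = s7
s6 ∨ s14 = s15
s7 ∧ s15 = s7
s0 ∨ s3 = s3
s3 ∧ s9 = s9
s7 ∨ s9 = s10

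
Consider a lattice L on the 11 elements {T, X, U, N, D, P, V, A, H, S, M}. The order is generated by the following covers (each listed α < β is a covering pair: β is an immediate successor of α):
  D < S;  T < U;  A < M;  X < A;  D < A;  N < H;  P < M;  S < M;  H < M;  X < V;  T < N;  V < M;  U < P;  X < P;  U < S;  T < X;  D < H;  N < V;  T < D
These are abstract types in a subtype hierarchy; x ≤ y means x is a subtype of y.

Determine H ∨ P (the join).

Common upper bounds of {H, P}: M.
The least among these is M.

M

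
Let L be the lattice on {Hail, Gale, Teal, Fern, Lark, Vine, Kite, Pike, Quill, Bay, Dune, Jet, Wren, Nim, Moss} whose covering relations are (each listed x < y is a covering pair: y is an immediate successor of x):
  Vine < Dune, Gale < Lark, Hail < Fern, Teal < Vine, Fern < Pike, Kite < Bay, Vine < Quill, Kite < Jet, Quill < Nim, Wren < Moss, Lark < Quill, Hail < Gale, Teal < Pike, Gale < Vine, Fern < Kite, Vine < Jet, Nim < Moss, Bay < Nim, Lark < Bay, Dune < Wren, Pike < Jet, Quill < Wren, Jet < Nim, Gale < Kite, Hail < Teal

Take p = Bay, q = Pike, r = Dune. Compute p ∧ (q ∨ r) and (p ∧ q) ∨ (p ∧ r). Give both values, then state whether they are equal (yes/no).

q ∨ r = Moss, so p ∧ (q ∨ r) = Bay ∧ Moss = Bay.
p ∧ q = Fern and p ∧ r = Gale, so (p ∧ q) ∨ (p ∧ r) = Fern ∨ Gale = Kite.
Equal: no.

Bay; Kite; no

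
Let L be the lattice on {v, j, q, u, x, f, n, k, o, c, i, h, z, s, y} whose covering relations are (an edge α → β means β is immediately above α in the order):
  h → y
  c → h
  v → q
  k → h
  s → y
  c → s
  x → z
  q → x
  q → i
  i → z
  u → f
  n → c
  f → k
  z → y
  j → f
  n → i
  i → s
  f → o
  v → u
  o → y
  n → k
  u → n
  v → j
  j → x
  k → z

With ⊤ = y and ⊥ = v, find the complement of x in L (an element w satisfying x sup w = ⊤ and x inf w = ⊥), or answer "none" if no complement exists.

c

Need w with x ∨ w = y and x ∧ w = v.
Checking each element gives: c.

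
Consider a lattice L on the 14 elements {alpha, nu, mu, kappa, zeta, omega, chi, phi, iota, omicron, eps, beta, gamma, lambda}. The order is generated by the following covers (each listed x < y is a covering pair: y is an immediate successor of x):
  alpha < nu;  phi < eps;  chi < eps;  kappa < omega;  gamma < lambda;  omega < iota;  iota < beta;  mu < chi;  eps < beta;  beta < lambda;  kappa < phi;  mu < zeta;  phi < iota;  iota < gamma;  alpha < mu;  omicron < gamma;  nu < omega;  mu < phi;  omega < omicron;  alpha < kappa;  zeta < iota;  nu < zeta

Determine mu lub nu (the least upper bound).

zeta

Common upper bounds of {mu, nu}: beta, gamma, iota, lambda, zeta.
The least among these is zeta.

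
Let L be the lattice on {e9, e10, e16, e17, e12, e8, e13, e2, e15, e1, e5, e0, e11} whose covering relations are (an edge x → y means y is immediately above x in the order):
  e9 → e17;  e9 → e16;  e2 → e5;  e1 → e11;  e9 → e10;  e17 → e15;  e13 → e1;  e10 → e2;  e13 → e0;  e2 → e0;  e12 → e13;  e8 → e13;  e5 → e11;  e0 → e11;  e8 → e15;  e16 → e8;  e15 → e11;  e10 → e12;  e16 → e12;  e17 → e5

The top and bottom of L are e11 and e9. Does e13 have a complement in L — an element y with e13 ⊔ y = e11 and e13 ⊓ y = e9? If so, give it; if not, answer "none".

e17

Need y with e13 ∨ y = e11 and e13 ∧ y = e9.
Checking each element gives: e17.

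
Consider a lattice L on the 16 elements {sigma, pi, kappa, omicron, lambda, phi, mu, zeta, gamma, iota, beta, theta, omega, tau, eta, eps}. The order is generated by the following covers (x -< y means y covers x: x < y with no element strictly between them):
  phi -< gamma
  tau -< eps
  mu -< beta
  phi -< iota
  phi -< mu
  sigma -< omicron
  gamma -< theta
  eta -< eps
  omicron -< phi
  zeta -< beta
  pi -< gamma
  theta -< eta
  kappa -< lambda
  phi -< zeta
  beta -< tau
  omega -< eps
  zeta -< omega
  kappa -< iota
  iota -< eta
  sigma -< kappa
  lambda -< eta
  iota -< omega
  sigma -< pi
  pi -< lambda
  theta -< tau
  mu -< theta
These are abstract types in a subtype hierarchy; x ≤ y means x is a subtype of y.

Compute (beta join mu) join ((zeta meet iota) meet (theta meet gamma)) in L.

beta

beta ∨ mu = beta
zeta ∧ iota = phi
theta ∧ gamma = gamma
phi ∧ gamma = phi
beta ∨ phi = beta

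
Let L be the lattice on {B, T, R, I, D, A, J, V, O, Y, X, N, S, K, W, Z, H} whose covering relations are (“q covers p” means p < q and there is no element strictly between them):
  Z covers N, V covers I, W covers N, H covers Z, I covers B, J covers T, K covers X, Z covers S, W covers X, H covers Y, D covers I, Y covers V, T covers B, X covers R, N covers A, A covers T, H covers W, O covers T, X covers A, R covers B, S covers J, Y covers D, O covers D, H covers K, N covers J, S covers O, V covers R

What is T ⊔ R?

X

Common upper bounds of {T, R}: H, K, W, X.
The least among these is X.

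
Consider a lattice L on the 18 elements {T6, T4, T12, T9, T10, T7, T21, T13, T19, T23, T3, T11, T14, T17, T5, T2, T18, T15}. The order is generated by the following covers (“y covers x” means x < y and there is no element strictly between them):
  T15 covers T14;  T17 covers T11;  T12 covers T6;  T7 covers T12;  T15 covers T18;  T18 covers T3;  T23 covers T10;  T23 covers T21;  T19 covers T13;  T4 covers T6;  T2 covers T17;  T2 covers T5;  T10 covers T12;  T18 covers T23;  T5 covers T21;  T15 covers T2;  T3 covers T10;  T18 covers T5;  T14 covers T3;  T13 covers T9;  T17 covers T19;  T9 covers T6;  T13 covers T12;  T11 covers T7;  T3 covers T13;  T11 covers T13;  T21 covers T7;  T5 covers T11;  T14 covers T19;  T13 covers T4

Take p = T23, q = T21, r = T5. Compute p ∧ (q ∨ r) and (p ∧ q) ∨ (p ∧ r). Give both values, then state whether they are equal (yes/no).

T21; T21; yes

q ∨ r = T5, so p ∧ (q ∨ r) = T23 ∧ T5 = T21.
p ∧ q = T21 and p ∧ r = T21, so (p ∧ q) ∨ (p ∧ r) = T21 ∨ T21 = T21.
Equal: yes.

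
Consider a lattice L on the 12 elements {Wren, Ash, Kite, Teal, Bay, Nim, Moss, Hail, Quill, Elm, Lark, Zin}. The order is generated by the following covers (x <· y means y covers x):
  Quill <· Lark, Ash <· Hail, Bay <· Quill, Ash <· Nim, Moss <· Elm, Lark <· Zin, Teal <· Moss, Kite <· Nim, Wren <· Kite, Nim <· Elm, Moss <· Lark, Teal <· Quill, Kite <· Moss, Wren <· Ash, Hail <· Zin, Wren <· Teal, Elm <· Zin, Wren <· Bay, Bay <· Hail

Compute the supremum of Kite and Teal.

Moss

Common upper bounds of {Kite, Teal}: Elm, Lark, Moss, Zin.
The least among these is Moss.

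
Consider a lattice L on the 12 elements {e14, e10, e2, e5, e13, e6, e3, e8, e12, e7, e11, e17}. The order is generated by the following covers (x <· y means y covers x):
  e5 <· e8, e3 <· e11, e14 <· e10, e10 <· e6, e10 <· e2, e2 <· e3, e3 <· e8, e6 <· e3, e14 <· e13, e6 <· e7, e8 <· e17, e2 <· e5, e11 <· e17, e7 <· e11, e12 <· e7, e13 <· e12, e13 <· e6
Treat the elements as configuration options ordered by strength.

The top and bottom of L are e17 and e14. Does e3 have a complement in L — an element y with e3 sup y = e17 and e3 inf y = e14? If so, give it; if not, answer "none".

For every candidate y, either e3 ∨ y ≠ e17 or e3 ∧ y ≠ e14; no complement exists.

none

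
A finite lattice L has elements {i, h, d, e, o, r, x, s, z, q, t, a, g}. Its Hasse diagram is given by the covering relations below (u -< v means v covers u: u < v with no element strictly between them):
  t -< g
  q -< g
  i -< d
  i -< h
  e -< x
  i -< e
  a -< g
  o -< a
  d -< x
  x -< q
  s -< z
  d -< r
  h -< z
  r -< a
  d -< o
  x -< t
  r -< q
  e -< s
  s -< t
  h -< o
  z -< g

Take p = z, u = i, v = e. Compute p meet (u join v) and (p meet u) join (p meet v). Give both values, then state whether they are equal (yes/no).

e; e; yes

u join v = e, so p meet (u join v) = z meet e = e.
p meet u = i and p meet v = e, so (p meet u) join (p meet v) = i join e = e.
Equal: yes.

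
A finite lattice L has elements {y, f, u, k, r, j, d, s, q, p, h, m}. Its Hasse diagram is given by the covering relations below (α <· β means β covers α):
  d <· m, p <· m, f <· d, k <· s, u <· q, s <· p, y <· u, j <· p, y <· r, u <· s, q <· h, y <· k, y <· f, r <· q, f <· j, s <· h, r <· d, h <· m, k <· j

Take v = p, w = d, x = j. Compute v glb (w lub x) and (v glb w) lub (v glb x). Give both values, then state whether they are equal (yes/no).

w lub x = m, so v glb (w lub x) = p glb m = p.
v glb w = f and v glb x = j, so (v glb w) lub (v glb x) = f lub j = j.
Equal: no.

p; j; no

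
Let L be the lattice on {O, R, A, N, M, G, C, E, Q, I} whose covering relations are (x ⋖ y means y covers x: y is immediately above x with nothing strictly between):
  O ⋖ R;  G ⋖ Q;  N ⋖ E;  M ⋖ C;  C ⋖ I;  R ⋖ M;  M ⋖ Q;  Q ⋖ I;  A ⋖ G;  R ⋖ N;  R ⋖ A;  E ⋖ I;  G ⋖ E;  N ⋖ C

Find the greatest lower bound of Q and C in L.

Common lower bounds of {Q, C}: M, O, R.
The greatest among these is M.

M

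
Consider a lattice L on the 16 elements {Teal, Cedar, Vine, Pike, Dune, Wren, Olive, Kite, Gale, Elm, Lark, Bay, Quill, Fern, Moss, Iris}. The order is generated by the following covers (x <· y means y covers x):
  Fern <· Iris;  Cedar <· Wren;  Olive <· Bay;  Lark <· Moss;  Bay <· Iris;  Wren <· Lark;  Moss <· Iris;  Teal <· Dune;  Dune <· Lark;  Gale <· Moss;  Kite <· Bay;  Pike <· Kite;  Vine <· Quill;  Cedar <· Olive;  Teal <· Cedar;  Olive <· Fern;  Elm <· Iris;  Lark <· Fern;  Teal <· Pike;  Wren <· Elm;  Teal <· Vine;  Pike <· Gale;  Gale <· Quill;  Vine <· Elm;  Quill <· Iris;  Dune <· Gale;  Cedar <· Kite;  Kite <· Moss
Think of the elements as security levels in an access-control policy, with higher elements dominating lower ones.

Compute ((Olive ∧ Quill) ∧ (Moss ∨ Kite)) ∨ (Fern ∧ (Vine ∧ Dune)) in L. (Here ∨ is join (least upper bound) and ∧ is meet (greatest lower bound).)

Teal

Olive ∧ Quill = Teal
Moss ∨ Kite = Moss
Teal ∧ Moss = Teal
Vine ∧ Dune = Teal
Fern ∧ Teal = Teal
Teal ∨ Teal = Teal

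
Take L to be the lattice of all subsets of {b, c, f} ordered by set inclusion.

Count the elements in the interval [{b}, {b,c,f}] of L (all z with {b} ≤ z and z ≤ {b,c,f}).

4

The interval [{b}, {b,c,f}] = {{b,c,f}, {b,c}, {b,f}, {b}}, which has 4 elements.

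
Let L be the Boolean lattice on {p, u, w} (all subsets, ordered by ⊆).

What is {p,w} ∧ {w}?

{w}

Common lower bounds of {{p,w}, {w}}: {w}, ∅.
The greatest among these is {w}.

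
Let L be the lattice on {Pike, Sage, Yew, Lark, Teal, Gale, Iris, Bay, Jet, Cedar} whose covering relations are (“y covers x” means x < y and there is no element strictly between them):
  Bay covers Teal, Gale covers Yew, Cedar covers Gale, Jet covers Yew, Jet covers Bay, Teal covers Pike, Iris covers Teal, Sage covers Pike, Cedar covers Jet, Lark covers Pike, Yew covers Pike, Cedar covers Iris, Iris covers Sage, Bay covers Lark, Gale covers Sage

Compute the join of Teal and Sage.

Iris

Common upper bounds of {Teal, Sage}: Cedar, Iris.
The least among these is Iris.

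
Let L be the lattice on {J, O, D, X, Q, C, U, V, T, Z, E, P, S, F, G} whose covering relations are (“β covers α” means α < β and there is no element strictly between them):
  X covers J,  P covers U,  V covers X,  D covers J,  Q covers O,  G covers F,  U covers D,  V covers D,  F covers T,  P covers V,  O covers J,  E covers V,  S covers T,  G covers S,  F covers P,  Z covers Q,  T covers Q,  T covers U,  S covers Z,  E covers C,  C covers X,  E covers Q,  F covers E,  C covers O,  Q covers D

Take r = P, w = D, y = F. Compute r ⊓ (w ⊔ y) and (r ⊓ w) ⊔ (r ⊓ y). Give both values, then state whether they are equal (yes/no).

w ⊔ y = F, so r ⊓ (w ⊔ y) = P ⊓ F = P.
r ⊓ w = D and r ⊓ y = P, so (r ⊓ w) ⊔ (r ⊓ y) = D ⊔ P = P.
Equal: yes.

P; P; yes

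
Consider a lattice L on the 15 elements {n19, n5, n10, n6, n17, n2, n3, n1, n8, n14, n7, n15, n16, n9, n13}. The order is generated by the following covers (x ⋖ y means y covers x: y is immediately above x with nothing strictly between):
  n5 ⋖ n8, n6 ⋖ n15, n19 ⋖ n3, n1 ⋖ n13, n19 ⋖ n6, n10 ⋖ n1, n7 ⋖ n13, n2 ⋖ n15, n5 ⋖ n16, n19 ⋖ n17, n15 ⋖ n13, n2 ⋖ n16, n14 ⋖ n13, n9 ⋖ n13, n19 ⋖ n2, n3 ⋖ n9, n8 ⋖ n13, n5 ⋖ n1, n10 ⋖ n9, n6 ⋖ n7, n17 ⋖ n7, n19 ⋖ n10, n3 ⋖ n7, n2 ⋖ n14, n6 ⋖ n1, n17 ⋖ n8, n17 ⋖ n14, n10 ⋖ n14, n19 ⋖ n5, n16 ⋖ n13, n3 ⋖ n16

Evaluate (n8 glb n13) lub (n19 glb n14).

n8

n8 ∧ n13 = n8
n19 ∧ n14 = n19
n8 ∨ n19 = n8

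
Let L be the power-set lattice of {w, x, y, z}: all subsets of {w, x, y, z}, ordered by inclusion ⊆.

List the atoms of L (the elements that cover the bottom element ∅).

The atoms are exactly the elements that cover ∅: {w}, {x}, {y}, {z}.

{w}, {x}, {y}, {z}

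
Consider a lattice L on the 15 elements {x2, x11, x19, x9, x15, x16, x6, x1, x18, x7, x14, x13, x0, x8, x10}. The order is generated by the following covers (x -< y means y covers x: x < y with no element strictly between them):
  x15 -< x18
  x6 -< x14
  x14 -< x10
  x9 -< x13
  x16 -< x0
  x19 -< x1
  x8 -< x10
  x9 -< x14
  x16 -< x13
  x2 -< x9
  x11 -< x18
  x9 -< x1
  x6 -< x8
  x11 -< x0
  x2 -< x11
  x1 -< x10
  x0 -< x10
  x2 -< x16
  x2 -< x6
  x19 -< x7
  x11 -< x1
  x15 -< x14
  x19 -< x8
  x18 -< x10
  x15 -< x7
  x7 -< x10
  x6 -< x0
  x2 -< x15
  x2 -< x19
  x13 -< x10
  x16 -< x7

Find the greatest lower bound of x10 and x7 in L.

x7

Common lower bounds of {x10, x7}: x15, x16, x19, x2, x7.
The greatest among these is x7.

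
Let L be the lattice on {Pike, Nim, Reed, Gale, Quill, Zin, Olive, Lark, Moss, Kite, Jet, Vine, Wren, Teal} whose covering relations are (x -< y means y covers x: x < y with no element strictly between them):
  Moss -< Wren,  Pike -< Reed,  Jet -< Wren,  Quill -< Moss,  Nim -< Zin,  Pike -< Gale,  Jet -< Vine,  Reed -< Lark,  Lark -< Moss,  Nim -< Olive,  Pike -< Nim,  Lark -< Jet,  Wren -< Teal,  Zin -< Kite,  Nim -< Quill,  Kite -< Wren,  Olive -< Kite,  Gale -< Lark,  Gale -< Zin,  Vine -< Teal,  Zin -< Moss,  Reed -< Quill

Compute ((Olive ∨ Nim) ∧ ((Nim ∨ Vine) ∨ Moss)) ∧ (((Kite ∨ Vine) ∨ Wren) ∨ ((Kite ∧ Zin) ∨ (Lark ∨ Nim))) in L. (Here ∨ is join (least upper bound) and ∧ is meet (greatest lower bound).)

Olive ∨ Nim = Olive
Nim ∨ Vine = Teal
Teal ∨ Moss = Teal
Olive ∧ Teal = Olive
Kite ∨ Vine = Teal
Teal ∨ Wren = Teal
Kite ∧ Zin = Zin
Lark ∨ Nim = Moss
Zin ∨ Moss = Moss
Teal ∨ Moss = Teal
Olive ∧ Teal = Olive

Olive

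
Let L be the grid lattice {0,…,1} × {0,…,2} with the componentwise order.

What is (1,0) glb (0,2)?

Common lower bounds of {(1,0), (0,2)}: (0,0).
The greatest among these is (0,0).

(0,0)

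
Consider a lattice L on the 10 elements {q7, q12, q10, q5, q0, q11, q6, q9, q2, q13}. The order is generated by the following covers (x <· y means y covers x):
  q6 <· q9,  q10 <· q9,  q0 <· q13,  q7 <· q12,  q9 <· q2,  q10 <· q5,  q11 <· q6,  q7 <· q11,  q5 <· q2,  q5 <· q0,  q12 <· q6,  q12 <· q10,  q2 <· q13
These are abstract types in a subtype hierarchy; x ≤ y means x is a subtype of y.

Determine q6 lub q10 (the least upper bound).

q9

Common upper bounds of {q6, q10}: q13, q2, q9.
The least among these is q9.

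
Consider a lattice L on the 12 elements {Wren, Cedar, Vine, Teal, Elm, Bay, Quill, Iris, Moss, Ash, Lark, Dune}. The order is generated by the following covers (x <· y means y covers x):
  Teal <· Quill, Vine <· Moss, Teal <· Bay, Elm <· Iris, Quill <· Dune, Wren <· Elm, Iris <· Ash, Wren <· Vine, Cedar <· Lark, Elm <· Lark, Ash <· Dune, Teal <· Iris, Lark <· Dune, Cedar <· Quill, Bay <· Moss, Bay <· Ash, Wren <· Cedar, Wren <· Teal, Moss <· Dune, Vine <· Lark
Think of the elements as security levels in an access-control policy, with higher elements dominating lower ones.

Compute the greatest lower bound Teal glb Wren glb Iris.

Wren

Common lower bounds of {Teal, Wren, Iris}: Wren.
The greatest among these is Wren.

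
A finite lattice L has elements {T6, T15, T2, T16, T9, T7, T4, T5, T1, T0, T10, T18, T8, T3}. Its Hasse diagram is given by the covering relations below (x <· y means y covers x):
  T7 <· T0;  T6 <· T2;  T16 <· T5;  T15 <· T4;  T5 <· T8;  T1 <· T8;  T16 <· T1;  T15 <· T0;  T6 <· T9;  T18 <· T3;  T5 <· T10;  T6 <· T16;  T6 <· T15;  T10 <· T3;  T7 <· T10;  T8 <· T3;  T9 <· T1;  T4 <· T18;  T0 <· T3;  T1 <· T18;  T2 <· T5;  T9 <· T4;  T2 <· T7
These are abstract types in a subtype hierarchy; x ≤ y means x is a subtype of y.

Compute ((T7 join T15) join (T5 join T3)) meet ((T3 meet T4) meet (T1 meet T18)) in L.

T7 ∨ T15 = T0
T5 ∨ T3 = T3
T0 ∨ T3 = T3
T3 ∧ T4 = T4
T1 ∧ T18 = T1
T4 ∧ T1 = T9
T3 ∧ T9 = T9

T9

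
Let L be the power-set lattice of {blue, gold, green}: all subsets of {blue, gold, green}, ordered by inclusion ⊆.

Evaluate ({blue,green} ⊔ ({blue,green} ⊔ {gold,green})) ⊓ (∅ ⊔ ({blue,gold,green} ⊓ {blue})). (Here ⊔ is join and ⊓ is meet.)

{blue}

{blue,green} ∨ {gold,green} = {blue,gold,green}
{blue,green} ∨ {blue,gold,green} = {blue,gold,green}
{blue,gold,green} ∧ {blue} = {blue}
∅ ∨ {blue} = {blue}
{blue,gold,green} ∧ {blue} = {blue}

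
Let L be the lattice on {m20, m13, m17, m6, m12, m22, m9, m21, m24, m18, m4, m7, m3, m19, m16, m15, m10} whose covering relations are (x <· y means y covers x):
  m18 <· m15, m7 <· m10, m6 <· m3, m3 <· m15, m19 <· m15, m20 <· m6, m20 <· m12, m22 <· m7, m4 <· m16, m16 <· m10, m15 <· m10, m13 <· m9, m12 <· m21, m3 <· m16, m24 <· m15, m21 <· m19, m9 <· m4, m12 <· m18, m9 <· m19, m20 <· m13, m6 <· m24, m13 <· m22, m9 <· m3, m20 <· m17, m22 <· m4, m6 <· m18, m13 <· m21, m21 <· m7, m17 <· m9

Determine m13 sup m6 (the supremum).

Common upper bounds of {m13, m6}: m10, m15, m16, m3.
The least among these is m3.

m3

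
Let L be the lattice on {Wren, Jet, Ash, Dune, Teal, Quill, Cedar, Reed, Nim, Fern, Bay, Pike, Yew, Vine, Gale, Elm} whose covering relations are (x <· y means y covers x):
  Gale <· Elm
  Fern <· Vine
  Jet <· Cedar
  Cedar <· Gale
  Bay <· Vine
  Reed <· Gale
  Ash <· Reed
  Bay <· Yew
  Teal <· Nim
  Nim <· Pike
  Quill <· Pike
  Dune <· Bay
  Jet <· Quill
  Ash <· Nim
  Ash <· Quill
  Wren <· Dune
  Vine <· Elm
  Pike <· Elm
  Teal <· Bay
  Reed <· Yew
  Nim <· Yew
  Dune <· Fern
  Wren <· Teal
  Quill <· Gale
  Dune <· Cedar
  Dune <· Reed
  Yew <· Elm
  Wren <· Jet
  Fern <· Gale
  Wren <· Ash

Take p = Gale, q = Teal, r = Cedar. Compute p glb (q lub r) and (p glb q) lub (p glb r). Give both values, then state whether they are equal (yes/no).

Gale; Cedar; no

q lub r = Elm, so p glb (q lub r) = Gale glb Elm = Gale.
p glb q = Wren and p glb r = Cedar, so (p glb q) lub (p glb r) = Wren lub Cedar = Cedar.
Equal: no.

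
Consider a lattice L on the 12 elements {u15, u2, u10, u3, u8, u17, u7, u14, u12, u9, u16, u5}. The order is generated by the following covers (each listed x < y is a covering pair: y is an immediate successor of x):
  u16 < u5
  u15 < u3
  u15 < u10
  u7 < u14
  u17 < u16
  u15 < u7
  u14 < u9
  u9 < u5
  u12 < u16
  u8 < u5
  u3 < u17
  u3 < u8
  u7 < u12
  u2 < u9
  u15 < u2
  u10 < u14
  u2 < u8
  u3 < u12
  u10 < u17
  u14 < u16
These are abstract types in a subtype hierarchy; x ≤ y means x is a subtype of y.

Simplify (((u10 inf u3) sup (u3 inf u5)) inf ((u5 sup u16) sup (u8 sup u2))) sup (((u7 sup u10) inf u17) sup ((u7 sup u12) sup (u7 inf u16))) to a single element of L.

u10 ∧ u3 = u15
u3 ∧ u5 = u3
u15 ∨ u3 = u3
u5 ∨ u16 = u5
u8 ∨ u2 = u8
u5 ∨ u8 = u5
u3 ∧ u5 = u3
u7 ∨ u10 = u14
u14 ∧ u17 = u10
u7 ∨ u12 = u12
u7 ∧ u16 = u7
u12 ∨ u7 = u12
u10 ∨ u12 = u16
u3 ∨ u16 = u16

u16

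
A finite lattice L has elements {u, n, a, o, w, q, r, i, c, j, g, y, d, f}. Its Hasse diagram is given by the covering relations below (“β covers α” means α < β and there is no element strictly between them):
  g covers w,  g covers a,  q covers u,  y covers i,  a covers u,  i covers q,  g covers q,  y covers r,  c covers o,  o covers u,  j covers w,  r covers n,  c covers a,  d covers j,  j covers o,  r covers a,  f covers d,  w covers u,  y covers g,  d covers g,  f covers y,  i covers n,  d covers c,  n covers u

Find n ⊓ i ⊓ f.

Common lower bounds of {n, i, f}: n, u.
The greatest among these is n.

n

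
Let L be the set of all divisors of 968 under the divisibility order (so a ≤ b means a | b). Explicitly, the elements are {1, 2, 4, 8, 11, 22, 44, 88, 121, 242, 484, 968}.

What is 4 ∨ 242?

In the divisibility order, the join is the least common multiple: lcm(4, 242) = 484.

484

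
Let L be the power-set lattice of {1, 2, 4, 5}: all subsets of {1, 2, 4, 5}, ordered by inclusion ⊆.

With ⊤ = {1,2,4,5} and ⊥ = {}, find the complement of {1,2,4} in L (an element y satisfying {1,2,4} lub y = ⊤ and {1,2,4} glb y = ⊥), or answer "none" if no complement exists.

Need y with {1,2,4} ∨ y = {1,2,4,5} and {1,2,4} ∧ y = {}.
Checking each element gives: {5}.

{5}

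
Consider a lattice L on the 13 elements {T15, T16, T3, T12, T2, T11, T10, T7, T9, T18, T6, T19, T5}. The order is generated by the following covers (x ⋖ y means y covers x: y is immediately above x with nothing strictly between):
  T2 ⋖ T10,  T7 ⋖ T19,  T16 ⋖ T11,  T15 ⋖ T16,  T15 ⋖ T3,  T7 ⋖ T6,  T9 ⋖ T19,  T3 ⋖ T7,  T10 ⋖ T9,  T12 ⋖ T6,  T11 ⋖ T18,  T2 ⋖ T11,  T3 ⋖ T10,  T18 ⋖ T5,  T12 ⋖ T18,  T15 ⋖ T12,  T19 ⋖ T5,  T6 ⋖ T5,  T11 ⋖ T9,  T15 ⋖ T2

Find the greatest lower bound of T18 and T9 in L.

T11

Common lower bounds of {T18, T9}: T11, T15, T16, T2.
The greatest among these is T11.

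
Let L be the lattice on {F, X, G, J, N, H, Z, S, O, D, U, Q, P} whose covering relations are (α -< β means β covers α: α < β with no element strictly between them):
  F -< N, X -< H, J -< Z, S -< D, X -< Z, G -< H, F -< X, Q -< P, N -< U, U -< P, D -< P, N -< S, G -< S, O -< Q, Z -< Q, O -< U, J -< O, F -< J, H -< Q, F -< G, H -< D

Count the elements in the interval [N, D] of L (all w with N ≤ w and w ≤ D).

The interval [N, D] = {D, N, S}, which has 3 elements.

3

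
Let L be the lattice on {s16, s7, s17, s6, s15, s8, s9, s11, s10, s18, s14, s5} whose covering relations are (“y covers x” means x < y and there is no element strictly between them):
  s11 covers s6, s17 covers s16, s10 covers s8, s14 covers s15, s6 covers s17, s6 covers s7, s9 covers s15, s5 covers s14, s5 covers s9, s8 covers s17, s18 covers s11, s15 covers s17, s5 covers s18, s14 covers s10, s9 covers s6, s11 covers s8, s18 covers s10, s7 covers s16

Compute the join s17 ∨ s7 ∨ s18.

Common upper bounds of {s17, s7, s18}: s18, s5.
The least among these is s18.

s18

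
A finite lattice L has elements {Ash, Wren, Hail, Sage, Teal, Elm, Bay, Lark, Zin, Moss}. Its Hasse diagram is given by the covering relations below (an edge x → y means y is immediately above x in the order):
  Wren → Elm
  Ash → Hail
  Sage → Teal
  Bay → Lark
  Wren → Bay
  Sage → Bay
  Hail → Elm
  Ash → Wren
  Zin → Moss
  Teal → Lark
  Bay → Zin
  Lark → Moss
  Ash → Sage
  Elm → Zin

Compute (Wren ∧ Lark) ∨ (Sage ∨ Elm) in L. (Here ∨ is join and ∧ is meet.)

Wren ∧ Lark = Wren
Sage ∨ Elm = Zin
Wren ∨ Zin = Zin

Zin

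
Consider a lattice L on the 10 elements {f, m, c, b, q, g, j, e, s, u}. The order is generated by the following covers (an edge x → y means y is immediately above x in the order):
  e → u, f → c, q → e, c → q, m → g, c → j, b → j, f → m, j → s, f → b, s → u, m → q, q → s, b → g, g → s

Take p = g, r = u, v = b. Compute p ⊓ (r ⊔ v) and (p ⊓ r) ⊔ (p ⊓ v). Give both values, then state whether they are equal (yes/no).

g; g; yes

r ⊔ v = u, so p ⊓ (r ⊔ v) = g ⊓ u = g.
p ⊓ r = g and p ⊓ v = b, so (p ⊓ r) ⊔ (p ⊓ v) = g ⊔ b = g.
Equal: yes.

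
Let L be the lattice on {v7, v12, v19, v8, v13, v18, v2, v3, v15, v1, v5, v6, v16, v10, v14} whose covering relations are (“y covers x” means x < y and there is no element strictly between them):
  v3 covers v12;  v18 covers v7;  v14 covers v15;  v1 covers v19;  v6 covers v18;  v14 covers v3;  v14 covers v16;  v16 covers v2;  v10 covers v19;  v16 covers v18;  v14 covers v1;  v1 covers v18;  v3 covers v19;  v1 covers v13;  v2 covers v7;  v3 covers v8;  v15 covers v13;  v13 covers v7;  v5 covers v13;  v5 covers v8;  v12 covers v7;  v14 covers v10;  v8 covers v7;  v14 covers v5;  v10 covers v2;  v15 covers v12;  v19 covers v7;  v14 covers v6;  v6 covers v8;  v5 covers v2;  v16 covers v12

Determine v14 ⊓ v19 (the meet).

Common lower bounds of {v14, v19}: v19, v7.
The greatest among these is v19.

v19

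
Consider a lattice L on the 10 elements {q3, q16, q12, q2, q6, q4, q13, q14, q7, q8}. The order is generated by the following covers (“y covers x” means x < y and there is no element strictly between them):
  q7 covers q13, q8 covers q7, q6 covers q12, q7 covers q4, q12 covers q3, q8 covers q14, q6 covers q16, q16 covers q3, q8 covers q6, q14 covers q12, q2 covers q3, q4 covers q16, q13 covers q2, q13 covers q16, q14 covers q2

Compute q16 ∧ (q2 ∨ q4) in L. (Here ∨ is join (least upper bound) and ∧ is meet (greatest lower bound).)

q16

q2 ∨ q4 = q7
q16 ∧ q7 = q16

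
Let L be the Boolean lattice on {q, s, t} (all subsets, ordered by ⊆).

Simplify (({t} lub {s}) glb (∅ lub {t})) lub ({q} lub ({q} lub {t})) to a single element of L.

{t} ∨ {s} = {s,t}
∅ ∨ {t} = {t}
{s,t} ∧ {t} = {t}
{q} ∨ {t} = {q,t}
{q} ∨ {q,t} = {q,t}
{t} ∨ {q,t} = {q,t}

{q,t}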